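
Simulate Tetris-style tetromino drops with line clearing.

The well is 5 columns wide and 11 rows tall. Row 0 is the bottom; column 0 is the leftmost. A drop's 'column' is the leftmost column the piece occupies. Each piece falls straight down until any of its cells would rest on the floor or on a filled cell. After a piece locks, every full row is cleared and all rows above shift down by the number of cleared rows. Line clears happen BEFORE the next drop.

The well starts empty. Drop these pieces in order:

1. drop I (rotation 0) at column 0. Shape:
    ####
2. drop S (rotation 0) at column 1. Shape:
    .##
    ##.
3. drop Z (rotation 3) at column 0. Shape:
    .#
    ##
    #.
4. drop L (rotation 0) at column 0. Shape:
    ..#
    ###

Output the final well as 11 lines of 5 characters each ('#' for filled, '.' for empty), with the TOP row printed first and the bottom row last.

Drop 1: I rot0 at col 0 lands with bottom-row=0; cleared 0 line(s) (total 0); column heights now [1 1 1 1 0], max=1
Drop 2: S rot0 at col 1 lands with bottom-row=1; cleared 0 line(s) (total 0); column heights now [1 2 3 3 0], max=3
Drop 3: Z rot3 at col 0 lands with bottom-row=1; cleared 0 line(s) (total 0); column heights now [3 4 3 3 0], max=4
Drop 4: L rot0 at col 0 lands with bottom-row=4; cleared 0 line(s) (total 0); column heights now [5 5 6 3 0], max=6

Answer: .....
.....
.....
.....
.....
..#..
###..
.#...
####.
###..
####.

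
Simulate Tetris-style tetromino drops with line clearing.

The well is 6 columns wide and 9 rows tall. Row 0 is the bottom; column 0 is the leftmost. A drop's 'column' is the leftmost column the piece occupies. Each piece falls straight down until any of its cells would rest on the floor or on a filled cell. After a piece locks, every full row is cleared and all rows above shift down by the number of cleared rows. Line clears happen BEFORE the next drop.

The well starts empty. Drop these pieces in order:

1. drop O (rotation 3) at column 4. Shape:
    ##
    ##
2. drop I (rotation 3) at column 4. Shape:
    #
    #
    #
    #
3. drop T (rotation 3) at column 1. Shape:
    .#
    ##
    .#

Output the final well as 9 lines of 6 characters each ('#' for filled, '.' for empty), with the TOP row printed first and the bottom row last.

Answer: ......
......
......
....#.
....#.
....#.
..#.#.
.##.##
..#.##

Derivation:
Drop 1: O rot3 at col 4 lands with bottom-row=0; cleared 0 line(s) (total 0); column heights now [0 0 0 0 2 2], max=2
Drop 2: I rot3 at col 4 lands with bottom-row=2; cleared 0 line(s) (total 0); column heights now [0 0 0 0 6 2], max=6
Drop 3: T rot3 at col 1 lands with bottom-row=0; cleared 0 line(s) (total 0); column heights now [0 2 3 0 6 2], max=6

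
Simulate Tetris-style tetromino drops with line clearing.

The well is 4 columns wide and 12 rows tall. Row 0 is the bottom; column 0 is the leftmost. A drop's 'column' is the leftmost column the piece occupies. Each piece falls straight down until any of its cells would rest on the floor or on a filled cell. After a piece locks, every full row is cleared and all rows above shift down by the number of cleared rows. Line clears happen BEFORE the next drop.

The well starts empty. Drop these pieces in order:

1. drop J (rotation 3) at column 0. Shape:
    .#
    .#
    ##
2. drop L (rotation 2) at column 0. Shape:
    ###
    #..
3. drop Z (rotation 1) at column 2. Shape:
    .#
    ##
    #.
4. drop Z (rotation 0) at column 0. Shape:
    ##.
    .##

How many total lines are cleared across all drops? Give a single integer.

Drop 1: J rot3 at col 0 lands with bottom-row=0; cleared 0 line(s) (total 0); column heights now [1 3 0 0], max=3
Drop 2: L rot2 at col 0 lands with bottom-row=2; cleared 0 line(s) (total 0); column heights now [4 4 4 0], max=4
Drop 3: Z rot1 at col 2 lands with bottom-row=4; cleared 0 line(s) (total 0); column heights now [4 4 6 7], max=7
Drop 4: Z rot0 at col 0 lands with bottom-row=6; cleared 0 line(s) (total 0); column heights now [8 8 7 7], max=8

Answer: 0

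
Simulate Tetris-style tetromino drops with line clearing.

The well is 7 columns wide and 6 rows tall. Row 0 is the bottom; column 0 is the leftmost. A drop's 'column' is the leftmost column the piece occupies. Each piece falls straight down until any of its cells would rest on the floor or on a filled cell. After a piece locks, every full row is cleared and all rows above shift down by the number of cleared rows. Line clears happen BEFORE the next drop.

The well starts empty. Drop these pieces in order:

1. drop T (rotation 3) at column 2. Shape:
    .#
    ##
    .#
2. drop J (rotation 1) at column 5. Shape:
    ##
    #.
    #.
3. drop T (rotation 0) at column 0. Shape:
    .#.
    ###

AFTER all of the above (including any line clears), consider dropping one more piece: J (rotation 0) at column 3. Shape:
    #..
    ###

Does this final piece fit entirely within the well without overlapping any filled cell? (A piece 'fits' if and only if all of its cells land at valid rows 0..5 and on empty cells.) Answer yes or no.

Drop 1: T rot3 at col 2 lands with bottom-row=0; cleared 0 line(s) (total 0); column heights now [0 0 2 3 0 0 0], max=3
Drop 2: J rot1 at col 5 lands with bottom-row=0; cleared 0 line(s) (total 0); column heights now [0 0 2 3 0 3 3], max=3
Drop 3: T rot0 at col 0 lands with bottom-row=2; cleared 0 line(s) (total 0); column heights now [3 4 3 3 0 3 3], max=4
Test piece J rot0 at col 3 (width 3): heights before test = [3 4 3 3 0 3 3]; fits = True

Answer: yes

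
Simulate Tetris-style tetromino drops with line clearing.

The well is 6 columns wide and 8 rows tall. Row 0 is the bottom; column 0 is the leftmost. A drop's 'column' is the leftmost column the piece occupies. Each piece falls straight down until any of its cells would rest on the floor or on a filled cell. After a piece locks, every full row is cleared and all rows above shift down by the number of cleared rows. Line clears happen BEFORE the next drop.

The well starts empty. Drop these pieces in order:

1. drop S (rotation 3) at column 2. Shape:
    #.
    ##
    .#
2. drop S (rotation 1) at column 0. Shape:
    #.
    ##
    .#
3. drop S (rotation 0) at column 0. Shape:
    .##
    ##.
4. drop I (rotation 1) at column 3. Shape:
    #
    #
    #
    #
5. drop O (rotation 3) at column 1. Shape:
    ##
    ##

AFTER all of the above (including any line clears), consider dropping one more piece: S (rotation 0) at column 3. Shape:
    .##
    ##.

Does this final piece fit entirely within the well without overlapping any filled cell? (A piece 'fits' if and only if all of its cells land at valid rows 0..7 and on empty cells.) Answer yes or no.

Answer: yes

Derivation:
Drop 1: S rot3 at col 2 lands with bottom-row=0; cleared 0 line(s) (total 0); column heights now [0 0 3 2 0 0], max=3
Drop 2: S rot1 at col 0 lands with bottom-row=0; cleared 0 line(s) (total 0); column heights now [3 2 3 2 0 0], max=3
Drop 3: S rot0 at col 0 lands with bottom-row=3; cleared 0 line(s) (total 0); column heights now [4 5 5 2 0 0], max=5
Drop 4: I rot1 at col 3 lands with bottom-row=2; cleared 0 line(s) (total 0); column heights now [4 5 5 6 0 0], max=6
Drop 5: O rot3 at col 1 lands with bottom-row=5; cleared 0 line(s) (total 0); column heights now [4 7 7 6 0 0], max=7
Test piece S rot0 at col 3 (width 3): heights before test = [4 7 7 6 0 0]; fits = True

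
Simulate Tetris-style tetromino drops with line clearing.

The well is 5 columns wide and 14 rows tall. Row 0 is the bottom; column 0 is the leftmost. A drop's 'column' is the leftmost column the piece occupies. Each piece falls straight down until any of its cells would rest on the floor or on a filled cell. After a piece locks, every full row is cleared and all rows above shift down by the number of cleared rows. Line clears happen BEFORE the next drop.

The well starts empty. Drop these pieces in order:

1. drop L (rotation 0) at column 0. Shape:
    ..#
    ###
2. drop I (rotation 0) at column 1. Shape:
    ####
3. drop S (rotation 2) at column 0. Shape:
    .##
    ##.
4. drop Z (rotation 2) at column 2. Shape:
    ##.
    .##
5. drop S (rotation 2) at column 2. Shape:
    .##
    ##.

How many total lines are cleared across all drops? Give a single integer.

Drop 1: L rot0 at col 0 lands with bottom-row=0; cleared 0 line(s) (total 0); column heights now [1 1 2 0 0], max=2
Drop 2: I rot0 at col 1 lands with bottom-row=2; cleared 0 line(s) (total 0); column heights now [1 3 3 3 3], max=3
Drop 3: S rot2 at col 0 lands with bottom-row=3; cleared 0 line(s) (total 0); column heights now [4 5 5 3 3], max=5
Drop 4: Z rot2 at col 2 lands with bottom-row=4; cleared 0 line(s) (total 0); column heights now [4 5 6 6 5], max=6
Drop 5: S rot2 at col 2 lands with bottom-row=6; cleared 0 line(s) (total 0); column heights now [4 5 7 8 8], max=8

Answer: 0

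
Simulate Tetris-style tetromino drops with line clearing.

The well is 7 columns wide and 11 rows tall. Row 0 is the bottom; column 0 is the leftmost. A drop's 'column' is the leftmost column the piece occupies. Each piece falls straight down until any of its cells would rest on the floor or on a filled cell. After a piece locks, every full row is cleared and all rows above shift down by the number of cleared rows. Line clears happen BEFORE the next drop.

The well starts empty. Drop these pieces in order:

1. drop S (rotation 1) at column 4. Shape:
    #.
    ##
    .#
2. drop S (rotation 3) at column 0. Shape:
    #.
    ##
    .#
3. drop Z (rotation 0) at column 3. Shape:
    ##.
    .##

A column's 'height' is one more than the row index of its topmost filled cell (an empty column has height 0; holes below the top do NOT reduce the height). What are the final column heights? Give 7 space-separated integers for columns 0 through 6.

Answer: 3 2 0 5 5 4 0

Derivation:
Drop 1: S rot1 at col 4 lands with bottom-row=0; cleared 0 line(s) (total 0); column heights now [0 0 0 0 3 2 0], max=3
Drop 2: S rot3 at col 0 lands with bottom-row=0; cleared 0 line(s) (total 0); column heights now [3 2 0 0 3 2 0], max=3
Drop 3: Z rot0 at col 3 lands with bottom-row=3; cleared 0 line(s) (total 0); column heights now [3 2 0 5 5 4 0], max=5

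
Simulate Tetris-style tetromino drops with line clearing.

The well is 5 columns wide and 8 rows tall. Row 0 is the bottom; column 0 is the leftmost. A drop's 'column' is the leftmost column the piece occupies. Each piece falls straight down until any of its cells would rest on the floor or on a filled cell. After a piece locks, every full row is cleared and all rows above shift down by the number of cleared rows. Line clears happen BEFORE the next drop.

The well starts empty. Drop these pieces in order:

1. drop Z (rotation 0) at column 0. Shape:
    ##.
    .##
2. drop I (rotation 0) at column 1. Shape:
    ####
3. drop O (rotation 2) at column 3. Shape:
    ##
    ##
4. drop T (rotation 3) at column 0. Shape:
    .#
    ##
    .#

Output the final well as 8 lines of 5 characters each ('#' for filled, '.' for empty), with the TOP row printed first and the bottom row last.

Drop 1: Z rot0 at col 0 lands with bottom-row=0; cleared 0 line(s) (total 0); column heights now [2 2 1 0 0], max=2
Drop 2: I rot0 at col 1 lands with bottom-row=2; cleared 0 line(s) (total 0); column heights now [2 3 3 3 3], max=3
Drop 3: O rot2 at col 3 lands with bottom-row=3; cleared 0 line(s) (total 0); column heights now [2 3 3 5 5], max=5
Drop 4: T rot3 at col 0 lands with bottom-row=3; cleared 0 line(s) (total 0); column heights now [5 6 3 5 5], max=6

Answer: .....
.....
.#...
##.##
.#.##
.####
##...
.##..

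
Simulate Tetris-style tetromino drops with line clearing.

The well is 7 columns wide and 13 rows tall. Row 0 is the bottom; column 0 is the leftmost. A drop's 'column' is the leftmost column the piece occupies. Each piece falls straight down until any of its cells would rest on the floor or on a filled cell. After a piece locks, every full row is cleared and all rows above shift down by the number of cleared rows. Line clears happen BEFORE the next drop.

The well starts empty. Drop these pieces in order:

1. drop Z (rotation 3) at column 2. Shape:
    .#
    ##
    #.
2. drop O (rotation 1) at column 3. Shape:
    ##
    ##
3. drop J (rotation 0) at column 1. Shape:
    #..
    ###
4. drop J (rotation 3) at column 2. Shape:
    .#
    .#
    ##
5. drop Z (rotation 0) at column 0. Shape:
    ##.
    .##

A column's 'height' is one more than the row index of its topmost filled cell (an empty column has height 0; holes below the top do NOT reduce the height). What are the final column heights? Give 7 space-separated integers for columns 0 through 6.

Answer: 9 9 8 9 5 0 0

Derivation:
Drop 1: Z rot3 at col 2 lands with bottom-row=0; cleared 0 line(s) (total 0); column heights now [0 0 2 3 0 0 0], max=3
Drop 2: O rot1 at col 3 lands with bottom-row=3; cleared 0 line(s) (total 0); column heights now [0 0 2 5 5 0 0], max=5
Drop 3: J rot0 at col 1 lands with bottom-row=5; cleared 0 line(s) (total 0); column heights now [0 7 6 6 5 0 0], max=7
Drop 4: J rot3 at col 2 lands with bottom-row=6; cleared 0 line(s) (total 0); column heights now [0 7 7 9 5 0 0], max=9
Drop 5: Z rot0 at col 0 lands with bottom-row=7; cleared 0 line(s) (total 0); column heights now [9 9 8 9 5 0 0], max=9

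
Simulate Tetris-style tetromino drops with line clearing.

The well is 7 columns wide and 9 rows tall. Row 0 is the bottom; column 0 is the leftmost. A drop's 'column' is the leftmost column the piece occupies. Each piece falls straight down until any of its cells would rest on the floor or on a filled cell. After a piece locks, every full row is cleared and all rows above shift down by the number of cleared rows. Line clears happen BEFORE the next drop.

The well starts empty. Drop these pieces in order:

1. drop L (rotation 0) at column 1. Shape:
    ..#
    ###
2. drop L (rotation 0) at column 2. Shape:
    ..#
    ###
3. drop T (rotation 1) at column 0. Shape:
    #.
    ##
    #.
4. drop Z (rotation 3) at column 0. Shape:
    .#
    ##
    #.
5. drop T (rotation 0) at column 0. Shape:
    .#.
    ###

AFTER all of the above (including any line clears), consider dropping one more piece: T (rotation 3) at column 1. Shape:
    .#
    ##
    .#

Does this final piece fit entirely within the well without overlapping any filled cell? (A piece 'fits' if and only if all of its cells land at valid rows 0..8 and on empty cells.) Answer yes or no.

Answer: no

Derivation:
Drop 1: L rot0 at col 1 lands with bottom-row=0; cleared 0 line(s) (total 0); column heights now [0 1 1 2 0 0 0], max=2
Drop 2: L rot0 at col 2 lands with bottom-row=2; cleared 0 line(s) (total 0); column heights now [0 1 3 3 4 0 0], max=4
Drop 3: T rot1 at col 0 lands with bottom-row=0; cleared 0 line(s) (total 0); column heights now [3 2 3 3 4 0 0], max=4
Drop 4: Z rot3 at col 0 lands with bottom-row=3; cleared 0 line(s) (total 0); column heights now [5 6 3 3 4 0 0], max=6
Drop 5: T rot0 at col 0 lands with bottom-row=6; cleared 0 line(s) (total 0); column heights now [7 8 7 3 4 0 0], max=8
Test piece T rot3 at col 1 (width 2): heights before test = [7 8 7 3 4 0 0]; fits = False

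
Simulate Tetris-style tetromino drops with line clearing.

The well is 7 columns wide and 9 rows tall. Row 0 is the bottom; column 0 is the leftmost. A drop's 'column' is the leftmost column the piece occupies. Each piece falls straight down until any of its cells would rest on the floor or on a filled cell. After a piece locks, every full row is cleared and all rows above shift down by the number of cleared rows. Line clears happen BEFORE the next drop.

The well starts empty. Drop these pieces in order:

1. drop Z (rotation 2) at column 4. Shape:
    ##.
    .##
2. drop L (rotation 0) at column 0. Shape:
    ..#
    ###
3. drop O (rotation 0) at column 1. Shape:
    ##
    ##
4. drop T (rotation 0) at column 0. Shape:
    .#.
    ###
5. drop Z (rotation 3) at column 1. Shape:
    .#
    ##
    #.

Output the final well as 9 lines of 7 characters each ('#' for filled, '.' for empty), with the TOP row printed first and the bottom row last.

Answer: ..#....
.##....
.#.....
.#.....
###....
.##....
.##....
..#.##.
###..##

Derivation:
Drop 1: Z rot2 at col 4 lands with bottom-row=0; cleared 0 line(s) (total 0); column heights now [0 0 0 0 2 2 1], max=2
Drop 2: L rot0 at col 0 lands with bottom-row=0; cleared 0 line(s) (total 0); column heights now [1 1 2 0 2 2 1], max=2
Drop 3: O rot0 at col 1 lands with bottom-row=2; cleared 0 line(s) (total 0); column heights now [1 4 4 0 2 2 1], max=4
Drop 4: T rot0 at col 0 lands with bottom-row=4; cleared 0 line(s) (total 0); column heights now [5 6 5 0 2 2 1], max=6
Drop 5: Z rot3 at col 1 lands with bottom-row=6; cleared 0 line(s) (total 0); column heights now [5 8 9 0 2 2 1], max=9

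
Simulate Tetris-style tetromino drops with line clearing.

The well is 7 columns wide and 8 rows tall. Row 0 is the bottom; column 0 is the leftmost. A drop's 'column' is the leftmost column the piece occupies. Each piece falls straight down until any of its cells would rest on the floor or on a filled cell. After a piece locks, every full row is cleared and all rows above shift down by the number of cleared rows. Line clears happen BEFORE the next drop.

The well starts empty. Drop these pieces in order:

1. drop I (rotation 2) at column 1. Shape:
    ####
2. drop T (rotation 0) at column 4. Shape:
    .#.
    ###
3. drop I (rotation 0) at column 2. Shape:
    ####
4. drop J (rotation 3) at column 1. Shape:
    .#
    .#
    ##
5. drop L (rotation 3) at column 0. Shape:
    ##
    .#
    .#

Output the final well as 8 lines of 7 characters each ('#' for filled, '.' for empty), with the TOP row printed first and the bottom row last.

Drop 1: I rot2 at col 1 lands with bottom-row=0; cleared 0 line(s) (total 0); column heights now [0 1 1 1 1 0 0], max=1
Drop 2: T rot0 at col 4 lands with bottom-row=1; cleared 0 line(s) (total 0); column heights now [0 1 1 1 2 3 2], max=3
Drop 3: I rot0 at col 2 lands with bottom-row=3; cleared 0 line(s) (total 0); column heights now [0 1 4 4 4 4 2], max=4
Drop 4: J rot3 at col 1 lands with bottom-row=4; cleared 0 line(s) (total 0); column heights now [0 5 7 4 4 4 2], max=7
Drop 5: L rot3 at col 0 lands with bottom-row=5; cleared 0 line(s) (total 0); column heights now [8 8 7 4 4 4 2], max=8

Answer: ##.....
.##....
.##....
.##....
..####.
.....#.
....###
.####..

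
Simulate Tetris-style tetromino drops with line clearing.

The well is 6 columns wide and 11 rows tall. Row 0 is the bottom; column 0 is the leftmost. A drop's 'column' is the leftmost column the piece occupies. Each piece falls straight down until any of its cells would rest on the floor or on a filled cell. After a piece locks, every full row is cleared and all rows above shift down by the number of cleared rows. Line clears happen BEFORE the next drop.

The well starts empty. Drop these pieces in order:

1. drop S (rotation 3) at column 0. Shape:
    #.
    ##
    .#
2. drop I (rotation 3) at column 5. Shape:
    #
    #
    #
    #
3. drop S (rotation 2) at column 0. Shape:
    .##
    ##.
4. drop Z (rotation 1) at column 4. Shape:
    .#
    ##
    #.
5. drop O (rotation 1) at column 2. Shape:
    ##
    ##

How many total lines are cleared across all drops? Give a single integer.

Answer: 0

Derivation:
Drop 1: S rot3 at col 0 lands with bottom-row=0; cleared 0 line(s) (total 0); column heights now [3 2 0 0 0 0], max=3
Drop 2: I rot3 at col 5 lands with bottom-row=0; cleared 0 line(s) (total 0); column heights now [3 2 0 0 0 4], max=4
Drop 3: S rot2 at col 0 lands with bottom-row=3; cleared 0 line(s) (total 0); column heights now [4 5 5 0 0 4], max=5
Drop 4: Z rot1 at col 4 lands with bottom-row=3; cleared 0 line(s) (total 0); column heights now [4 5 5 0 5 6], max=6
Drop 5: O rot1 at col 2 lands with bottom-row=5; cleared 0 line(s) (total 0); column heights now [4 5 7 7 5 6], max=7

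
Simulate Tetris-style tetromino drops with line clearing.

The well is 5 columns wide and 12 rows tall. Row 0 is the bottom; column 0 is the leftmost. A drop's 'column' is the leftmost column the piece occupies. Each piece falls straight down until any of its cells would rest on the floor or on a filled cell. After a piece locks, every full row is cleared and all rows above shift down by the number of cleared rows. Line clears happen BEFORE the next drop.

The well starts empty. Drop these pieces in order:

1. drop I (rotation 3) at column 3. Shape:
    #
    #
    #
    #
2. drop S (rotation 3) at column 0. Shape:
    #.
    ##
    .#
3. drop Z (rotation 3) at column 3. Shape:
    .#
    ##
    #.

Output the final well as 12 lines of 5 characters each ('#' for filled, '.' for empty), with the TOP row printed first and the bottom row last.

Answer: .....
.....
.....
.....
.....
....#
...##
...#.
...#.
#..#.
##.#.
.#.#.

Derivation:
Drop 1: I rot3 at col 3 lands with bottom-row=0; cleared 0 line(s) (total 0); column heights now [0 0 0 4 0], max=4
Drop 2: S rot3 at col 0 lands with bottom-row=0; cleared 0 line(s) (total 0); column heights now [3 2 0 4 0], max=4
Drop 3: Z rot3 at col 3 lands with bottom-row=4; cleared 0 line(s) (total 0); column heights now [3 2 0 6 7], max=7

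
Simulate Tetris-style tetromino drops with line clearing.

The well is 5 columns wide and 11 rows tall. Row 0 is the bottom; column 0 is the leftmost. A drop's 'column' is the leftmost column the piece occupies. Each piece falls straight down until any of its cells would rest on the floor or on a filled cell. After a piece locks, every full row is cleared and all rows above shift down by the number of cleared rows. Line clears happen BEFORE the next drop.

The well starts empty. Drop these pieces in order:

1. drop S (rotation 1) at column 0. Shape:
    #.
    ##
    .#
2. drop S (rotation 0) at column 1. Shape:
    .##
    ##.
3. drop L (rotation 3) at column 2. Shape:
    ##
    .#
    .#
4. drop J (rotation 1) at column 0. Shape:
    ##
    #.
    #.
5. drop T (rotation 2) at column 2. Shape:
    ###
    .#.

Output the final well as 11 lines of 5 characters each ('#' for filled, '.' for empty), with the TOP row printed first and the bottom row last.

Answer: .....
.....
..###
...#.
..##.
##.#.
#..#.
#.##.
###..
##...
.#...

Derivation:
Drop 1: S rot1 at col 0 lands with bottom-row=0; cleared 0 line(s) (total 0); column heights now [3 2 0 0 0], max=3
Drop 2: S rot0 at col 1 lands with bottom-row=2; cleared 0 line(s) (total 0); column heights now [3 3 4 4 0], max=4
Drop 3: L rot3 at col 2 lands with bottom-row=4; cleared 0 line(s) (total 0); column heights now [3 3 7 7 0], max=7
Drop 4: J rot1 at col 0 lands with bottom-row=3; cleared 0 line(s) (total 0); column heights now [6 6 7 7 0], max=7
Drop 5: T rot2 at col 2 lands with bottom-row=7; cleared 0 line(s) (total 0); column heights now [6 6 9 9 9], max=9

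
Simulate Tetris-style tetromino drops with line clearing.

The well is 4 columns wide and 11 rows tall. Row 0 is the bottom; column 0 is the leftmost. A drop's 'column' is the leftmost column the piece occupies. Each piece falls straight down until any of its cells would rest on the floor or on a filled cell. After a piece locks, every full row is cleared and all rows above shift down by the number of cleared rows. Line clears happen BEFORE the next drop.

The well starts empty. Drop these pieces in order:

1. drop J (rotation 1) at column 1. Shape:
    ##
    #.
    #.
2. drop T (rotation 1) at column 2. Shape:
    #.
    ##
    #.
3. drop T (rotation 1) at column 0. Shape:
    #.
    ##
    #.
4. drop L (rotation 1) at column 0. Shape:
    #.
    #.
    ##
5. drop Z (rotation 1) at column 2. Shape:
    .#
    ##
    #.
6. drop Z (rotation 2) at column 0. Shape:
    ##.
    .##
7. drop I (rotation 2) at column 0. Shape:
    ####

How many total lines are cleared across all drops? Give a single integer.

Drop 1: J rot1 at col 1 lands with bottom-row=0; cleared 0 line(s) (total 0); column heights now [0 3 3 0], max=3
Drop 2: T rot1 at col 2 lands with bottom-row=3; cleared 0 line(s) (total 0); column heights now [0 3 6 5], max=6
Drop 3: T rot1 at col 0 lands with bottom-row=2; cleared 0 line(s) (total 0); column heights now [5 4 6 5], max=6
Drop 4: L rot1 at col 0 lands with bottom-row=5; cleared 0 line(s) (total 0); column heights now [8 6 6 5], max=8
Drop 5: Z rot1 at col 2 lands with bottom-row=6; cleared 0 line(s) (total 0); column heights now [8 6 8 9], max=9
Drop 6: Z rot2 at col 0 lands with bottom-row=8; cleared 0 line(s) (total 0); column heights now [10 10 9 9], max=10
Drop 7: I rot2 at col 0 lands with bottom-row=10; cleared 1 line(s) (total 1); column heights now [10 10 9 9], max=10

Answer: 1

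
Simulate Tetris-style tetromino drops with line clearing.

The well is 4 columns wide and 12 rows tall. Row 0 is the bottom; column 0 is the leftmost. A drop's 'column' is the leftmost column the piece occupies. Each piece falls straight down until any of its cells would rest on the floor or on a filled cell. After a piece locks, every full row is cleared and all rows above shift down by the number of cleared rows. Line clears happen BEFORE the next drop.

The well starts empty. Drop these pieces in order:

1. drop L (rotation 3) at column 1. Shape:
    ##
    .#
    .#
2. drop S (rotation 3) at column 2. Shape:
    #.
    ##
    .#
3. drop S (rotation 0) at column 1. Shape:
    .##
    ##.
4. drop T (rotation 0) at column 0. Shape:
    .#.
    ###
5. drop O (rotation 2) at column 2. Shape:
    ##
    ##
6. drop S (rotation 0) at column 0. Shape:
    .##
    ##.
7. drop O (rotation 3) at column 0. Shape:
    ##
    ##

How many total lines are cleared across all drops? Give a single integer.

Drop 1: L rot3 at col 1 lands with bottom-row=0; cleared 0 line(s) (total 0); column heights now [0 3 3 0], max=3
Drop 2: S rot3 at col 2 lands with bottom-row=2; cleared 0 line(s) (total 0); column heights now [0 3 5 4], max=5
Drop 3: S rot0 at col 1 lands with bottom-row=5; cleared 0 line(s) (total 0); column heights now [0 6 7 7], max=7
Drop 4: T rot0 at col 0 lands with bottom-row=7; cleared 0 line(s) (total 0); column heights now [8 9 8 7], max=9
Drop 5: O rot2 at col 2 lands with bottom-row=8; cleared 0 line(s) (total 0); column heights now [8 9 10 10], max=10
Drop 6: S rot0 at col 0 lands with bottom-row=9; cleared 1 line(s) (total 1); column heights now [8 10 10 9], max=10
Drop 7: O rot3 at col 0 lands with bottom-row=10; cleared 0 line(s) (total 1); column heights now [12 12 10 9], max=12

Answer: 1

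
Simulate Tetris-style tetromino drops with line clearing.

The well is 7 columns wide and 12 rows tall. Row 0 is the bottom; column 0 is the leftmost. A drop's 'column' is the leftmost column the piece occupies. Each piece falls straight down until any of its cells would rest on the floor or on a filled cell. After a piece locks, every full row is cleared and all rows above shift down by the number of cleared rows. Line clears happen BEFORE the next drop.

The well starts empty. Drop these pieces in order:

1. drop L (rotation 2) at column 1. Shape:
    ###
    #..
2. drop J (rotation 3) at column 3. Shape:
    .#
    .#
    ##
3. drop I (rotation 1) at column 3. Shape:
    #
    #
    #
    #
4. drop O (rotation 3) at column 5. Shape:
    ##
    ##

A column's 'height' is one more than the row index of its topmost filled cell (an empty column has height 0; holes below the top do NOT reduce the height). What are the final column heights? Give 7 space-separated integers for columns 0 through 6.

Answer: 0 2 2 7 5 2 2

Derivation:
Drop 1: L rot2 at col 1 lands with bottom-row=0; cleared 0 line(s) (total 0); column heights now [0 2 2 2 0 0 0], max=2
Drop 2: J rot3 at col 3 lands with bottom-row=2; cleared 0 line(s) (total 0); column heights now [0 2 2 3 5 0 0], max=5
Drop 3: I rot1 at col 3 lands with bottom-row=3; cleared 0 line(s) (total 0); column heights now [0 2 2 7 5 0 0], max=7
Drop 4: O rot3 at col 5 lands with bottom-row=0; cleared 0 line(s) (total 0); column heights now [0 2 2 7 5 2 2], max=7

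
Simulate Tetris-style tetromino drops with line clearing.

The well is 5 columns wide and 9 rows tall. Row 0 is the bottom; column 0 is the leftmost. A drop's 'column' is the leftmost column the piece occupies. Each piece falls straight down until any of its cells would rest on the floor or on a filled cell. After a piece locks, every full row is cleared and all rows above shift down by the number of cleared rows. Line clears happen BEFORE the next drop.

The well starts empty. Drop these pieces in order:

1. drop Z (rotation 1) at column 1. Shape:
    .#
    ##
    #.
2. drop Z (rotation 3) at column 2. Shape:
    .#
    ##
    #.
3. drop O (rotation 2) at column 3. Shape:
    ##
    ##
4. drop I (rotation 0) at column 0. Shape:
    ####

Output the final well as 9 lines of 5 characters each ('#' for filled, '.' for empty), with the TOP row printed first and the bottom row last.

Answer: ####.
...##
...##
...#.
..##.
..#..
..#..
.##..
.#...

Derivation:
Drop 1: Z rot1 at col 1 lands with bottom-row=0; cleared 0 line(s) (total 0); column heights now [0 2 3 0 0], max=3
Drop 2: Z rot3 at col 2 lands with bottom-row=3; cleared 0 line(s) (total 0); column heights now [0 2 5 6 0], max=6
Drop 3: O rot2 at col 3 lands with bottom-row=6; cleared 0 line(s) (total 0); column heights now [0 2 5 8 8], max=8
Drop 4: I rot0 at col 0 lands with bottom-row=8; cleared 0 line(s) (total 0); column heights now [9 9 9 9 8], max=9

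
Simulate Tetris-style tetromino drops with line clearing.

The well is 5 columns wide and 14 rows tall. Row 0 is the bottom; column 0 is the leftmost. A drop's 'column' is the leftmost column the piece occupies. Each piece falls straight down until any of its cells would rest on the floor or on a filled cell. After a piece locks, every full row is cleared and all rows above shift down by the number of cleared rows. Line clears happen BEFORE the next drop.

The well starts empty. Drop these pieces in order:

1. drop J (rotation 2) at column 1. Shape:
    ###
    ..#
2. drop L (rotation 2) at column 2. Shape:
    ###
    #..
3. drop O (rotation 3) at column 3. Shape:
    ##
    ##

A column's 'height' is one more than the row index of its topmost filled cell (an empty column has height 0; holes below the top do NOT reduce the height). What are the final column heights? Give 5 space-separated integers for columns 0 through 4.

Answer: 0 2 4 6 6

Derivation:
Drop 1: J rot2 at col 1 lands with bottom-row=0; cleared 0 line(s) (total 0); column heights now [0 2 2 2 0], max=2
Drop 2: L rot2 at col 2 lands with bottom-row=2; cleared 0 line(s) (total 0); column heights now [0 2 4 4 4], max=4
Drop 3: O rot3 at col 3 lands with bottom-row=4; cleared 0 line(s) (total 0); column heights now [0 2 4 6 6], max=6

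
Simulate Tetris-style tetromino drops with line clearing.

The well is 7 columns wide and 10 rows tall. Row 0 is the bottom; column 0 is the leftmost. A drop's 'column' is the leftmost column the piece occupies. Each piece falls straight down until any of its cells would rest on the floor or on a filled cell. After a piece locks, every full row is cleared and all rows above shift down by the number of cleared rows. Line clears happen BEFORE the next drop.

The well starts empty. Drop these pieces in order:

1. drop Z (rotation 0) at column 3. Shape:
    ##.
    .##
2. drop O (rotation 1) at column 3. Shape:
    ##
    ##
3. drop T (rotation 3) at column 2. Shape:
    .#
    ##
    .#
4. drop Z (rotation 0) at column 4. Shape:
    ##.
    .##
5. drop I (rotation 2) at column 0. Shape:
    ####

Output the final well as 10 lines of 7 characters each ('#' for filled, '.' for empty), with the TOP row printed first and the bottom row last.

Drop 1: Z rot0 at col 3 lands with bottom-row=0; cleared 0 line(s) (total 0); column heights now [0 0 0 2 2 1 0], max=2
Drop 2: O rot1 at col 3 lands with bottom-row=2; cleared 0 line(s) (total 0); column heights now [0 0 0 4 4 1 0], max=4
Drop 3: T rot3 at col 2 lands with bottom-row=4; cleared 0 line(s) (total 0); column heights now [0 0 6 7 4 1 0], max=7
Drop 4: Z rot0 at col 4 lands with bottom-row=3; cleared 0 line(s) (total 0); column heights now [0 0 6 7 5 5 4], max=7
Drop 5: I rot2 at col 0 lands with bottom-row=7; cleared 0 line(s) (total 0); column heights now [8 8 8 8 5 5 4], max=8

Answer: .......
.......
####...
...#...
..##...
...###.
...####
...##..
...##..
....##.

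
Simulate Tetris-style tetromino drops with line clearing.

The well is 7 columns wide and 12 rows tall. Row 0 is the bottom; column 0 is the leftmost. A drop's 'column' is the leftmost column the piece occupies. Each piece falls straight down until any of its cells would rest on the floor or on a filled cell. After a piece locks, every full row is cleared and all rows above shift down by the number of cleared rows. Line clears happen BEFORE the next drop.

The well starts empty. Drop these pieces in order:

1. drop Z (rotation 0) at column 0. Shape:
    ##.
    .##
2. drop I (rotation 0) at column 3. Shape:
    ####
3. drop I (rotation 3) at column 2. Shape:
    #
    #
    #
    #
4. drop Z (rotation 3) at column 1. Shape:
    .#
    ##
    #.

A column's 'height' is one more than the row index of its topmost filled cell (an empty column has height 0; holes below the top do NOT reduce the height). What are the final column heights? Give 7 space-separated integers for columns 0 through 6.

Answer: 2 6 7 1 1 1 1

Derivation:
Drop 1: Z rot0 at col 0 lands with bottom-row=0; cleared 0 line(s) (total 0); column heights now [2 2 1 0 0 0 0], max=2
Drop 2: I rot0 at col 3 lands with bottom-row=0; cleared 0 line(s) (total 0); column heights now [2 2 1 1 1 1 1], max=2
Drop 3: I rot3 at col 2 lands with bottom-row=1; cleared 0 line(s) (total 0); column heights now [2 2 5 1 1 1 1], max=5
Drop 4: Z rot3 at col 1 lands with bottom-row=4; cleared 0 line(s) (total 0); column heights now [2 6 7 1 1 1 1], max=7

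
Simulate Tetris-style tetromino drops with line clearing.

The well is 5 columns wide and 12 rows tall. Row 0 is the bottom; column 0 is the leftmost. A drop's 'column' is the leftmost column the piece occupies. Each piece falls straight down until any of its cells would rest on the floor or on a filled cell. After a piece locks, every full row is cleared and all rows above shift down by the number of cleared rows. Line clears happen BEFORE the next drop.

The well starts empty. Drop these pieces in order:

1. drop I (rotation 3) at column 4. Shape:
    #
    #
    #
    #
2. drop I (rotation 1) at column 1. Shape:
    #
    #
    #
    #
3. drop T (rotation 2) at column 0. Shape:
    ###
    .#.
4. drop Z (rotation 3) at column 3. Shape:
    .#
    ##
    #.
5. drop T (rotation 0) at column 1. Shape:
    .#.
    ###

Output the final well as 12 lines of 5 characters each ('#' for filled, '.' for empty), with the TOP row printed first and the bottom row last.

Drop 1: I rot3 at col 4 lands with bottom-row=0; cleared 0 line(s) (total 0); column heights now [0 0 0 0 4], max=4
Drop 2: I rot1 at col 1 lands with bottom-row=0; cleared 0 line(s) (total 0); column heights now [0 4 0 0 4], max=4
Drop 3: T rot2 at col 0 lands with bottom-row=4; cleared 0 line(s) (total 0); column heights now [6 6 6 0 4], max=6
Drop 4: Z rot3 at col 3 lands with bottom-row=3; cleared 0 line(s) (total 0); column heights now [6 6 6 5 6], max=6
Drop 5: T rot0 at col 1 lands with bottom-row=6; cleared 0 line(s) (total 0); column heights now [6 7 8 7 6], max=8

Answer: .....
.....
.....
.....
..#..
.###.
###.#
.#.##
.#.##
.#..#
.#..#
.#..#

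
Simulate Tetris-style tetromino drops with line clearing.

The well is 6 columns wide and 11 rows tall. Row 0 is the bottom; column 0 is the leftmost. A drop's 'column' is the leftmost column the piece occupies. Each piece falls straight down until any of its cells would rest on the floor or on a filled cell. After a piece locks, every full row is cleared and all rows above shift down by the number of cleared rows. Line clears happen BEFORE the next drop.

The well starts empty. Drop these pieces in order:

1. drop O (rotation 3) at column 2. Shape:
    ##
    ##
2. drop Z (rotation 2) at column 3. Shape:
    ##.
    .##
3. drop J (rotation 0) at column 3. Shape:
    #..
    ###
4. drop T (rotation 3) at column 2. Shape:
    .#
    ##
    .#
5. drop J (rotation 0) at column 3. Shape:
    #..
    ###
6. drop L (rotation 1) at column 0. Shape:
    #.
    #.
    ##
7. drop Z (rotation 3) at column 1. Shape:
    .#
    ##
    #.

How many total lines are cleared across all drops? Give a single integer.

Drop 1: O rot3 at col 2 lands with bottom-row=0; cleared 0 line(s) (total 0); column heights now [0 0 2 2 0 0], max=2
Drop 2: Z rot2 at col 3 lands with bottom-row=1; cleared 0 line(s) (total 0); column heights now [0 0 2 3 3 2], max=3
Drop 3: J rot0 at col 3 lands with bottom-row=3; cleared 0 line(s) (total 0); column heights now [0 0 2 5 4 4], max=5
Drop 4: T rot3 at col 2 lands with bottom-row=5; cleared 0 line(s) (total 0); column heights now [0 0 7 8 4 4], max=8
Drop 5: J rot0 at col 3 lands with bottom-row=8; cleared 0 line(s) (total 0); column heights now [0 0 7 10 9 9], max=10
Drop 6: L rot1 at col 0 lands with bottom-row=0; cleared 0 line(s) (total 0); column heights now [3 1 7 10 9 9], max=10
Drop 7: Z rot3 at col 1 lands with bottom-row=6; cleared 0 line(s) (total 0); column heights now [3 8 9 10 9 9], max=10

Answer: 0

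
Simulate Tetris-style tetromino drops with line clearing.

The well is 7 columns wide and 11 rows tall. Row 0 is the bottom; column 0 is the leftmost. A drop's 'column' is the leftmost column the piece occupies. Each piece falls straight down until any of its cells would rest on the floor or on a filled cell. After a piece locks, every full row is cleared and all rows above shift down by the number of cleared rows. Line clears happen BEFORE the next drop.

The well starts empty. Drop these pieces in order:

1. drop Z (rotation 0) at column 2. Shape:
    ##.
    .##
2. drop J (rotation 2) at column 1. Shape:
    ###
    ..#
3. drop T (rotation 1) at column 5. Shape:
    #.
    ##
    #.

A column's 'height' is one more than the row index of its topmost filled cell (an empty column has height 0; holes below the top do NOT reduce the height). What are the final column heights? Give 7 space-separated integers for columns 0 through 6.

Answer: 0 4 4 4 1 3 2

Derivation:
Drop 1: Z rot0 at col 2 lands with bottom-row=0; cleared 0 line(s) (total 0); column heights now [0 0 2 2 1 0 0], max=2
Drop 2: J rot2 at col 1 lands with bottom-row=2; cleared 0 line(s) (total 0); column heights now [0 4 4 4 1 0 0], max=4
Drop 3: T rot1 at col 5 lands with bottom-row=0; cleared 0 line(s) (total 0); column heights now [0 4 4 4 1 3 2], max=4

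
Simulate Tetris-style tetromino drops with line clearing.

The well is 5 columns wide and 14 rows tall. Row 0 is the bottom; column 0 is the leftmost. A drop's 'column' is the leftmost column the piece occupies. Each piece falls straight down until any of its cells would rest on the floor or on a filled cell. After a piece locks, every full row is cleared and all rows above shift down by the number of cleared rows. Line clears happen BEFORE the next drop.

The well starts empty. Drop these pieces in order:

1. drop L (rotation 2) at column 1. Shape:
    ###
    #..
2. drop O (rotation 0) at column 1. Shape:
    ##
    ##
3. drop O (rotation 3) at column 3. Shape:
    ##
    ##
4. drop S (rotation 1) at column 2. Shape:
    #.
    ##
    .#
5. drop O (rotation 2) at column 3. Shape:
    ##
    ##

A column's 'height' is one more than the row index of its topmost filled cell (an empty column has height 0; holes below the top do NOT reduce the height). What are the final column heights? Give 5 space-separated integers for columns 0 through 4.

Drop 1: L rot2 at col 1 lands with bottom-row=0; cleared 0 line(s) (total 0); column heights now [0 2 2 2 0], max=2
Drop 2: O rot0 at col 1 lands with bottom-row=2; cleared 0 line(s) (total 0); column heights now [0 4 4 2 0], max=4
Drop 3: O rot3 at col 3 lands with bottom-row=2; cleared 0 line(s) (total 0); column heights now [0 4 4 4 4], max=4
Drop 4: S rot1 at col 2 lands with bottom-row=4; cleared 0 line(s) (total 0); column heights now [0 4 7 6 4], max=7
Drop 5: O rot2 at col 3 lands with bottom-row=6; cleared 0 line(s) (total 0); column heights now [0 4 7 8 8], max=8

Answer: 0 4 7 8 8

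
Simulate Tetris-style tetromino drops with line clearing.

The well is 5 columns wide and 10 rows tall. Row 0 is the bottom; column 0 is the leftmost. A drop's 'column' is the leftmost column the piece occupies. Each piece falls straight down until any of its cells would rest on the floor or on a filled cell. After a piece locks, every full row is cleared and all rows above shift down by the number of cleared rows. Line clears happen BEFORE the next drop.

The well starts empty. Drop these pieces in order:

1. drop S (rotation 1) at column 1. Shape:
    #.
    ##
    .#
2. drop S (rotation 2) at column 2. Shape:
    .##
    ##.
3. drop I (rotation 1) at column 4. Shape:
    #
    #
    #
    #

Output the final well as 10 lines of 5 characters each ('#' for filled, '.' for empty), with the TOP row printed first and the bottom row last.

Drop 1: S rot1 at col 1 lands with bottom-row=0; cleared 0 line(s) (total 0); column heights now [0 3 2 0 0], max=3
Drop 2: S rot2 at col 2 lands with bottom-row=2; cleared 0 line(s) (total 0); column heights now [0 3 3 4 4], max=4
Drop 3: I rot1 at col 4 lands with bottom-row=4; cleared 0 line(s) (total 0); column heights now [0 3 3 4 8], max=8

Answer: .....
.....
....#
....#
....#
....#
...##
.###.
.##..
..#..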